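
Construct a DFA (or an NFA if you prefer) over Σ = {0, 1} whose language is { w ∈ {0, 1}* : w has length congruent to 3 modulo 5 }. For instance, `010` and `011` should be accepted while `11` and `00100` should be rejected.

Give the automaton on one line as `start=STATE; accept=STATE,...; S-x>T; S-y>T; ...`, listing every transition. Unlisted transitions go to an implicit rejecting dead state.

Count input length modulo 5: every symbol advances one step around the cycle q0 → q1 → q2 → q3 → q4 → q0. Accept at q3.
With 5 states:
        0   1  
>  q0   q1  q1 
   q1   q2  q2 
   q2   q3  q3 
 * q3   q4  q4 
   q4   q0  q0 
(> = start, * = accepting)

start=q0; accept=q3; q0-0>q1; q0-1>q1; q1-0>q2; q1-1>q2; q2-0>q3; q2-1>q3; q3-0>q4; q3-1>q4; q4-0>q0; q4-1>q0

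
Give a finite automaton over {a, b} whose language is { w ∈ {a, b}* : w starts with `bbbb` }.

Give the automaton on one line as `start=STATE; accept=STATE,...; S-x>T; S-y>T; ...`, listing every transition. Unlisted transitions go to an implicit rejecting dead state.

start=S0; accept=S4; S0-a>S5; S0-b>S1; S1-a>S5; S1-b>S2; S2-a>S5; S2-b>S3; S3-a>S5; S3-b>S4; S4-a>S4; S4-b>S4; S5-a>S5; S5-b>S5

Check the first 4 symbols one by one: S0 through S3 record how many have matched `bbbb` so far; any wrong symbol goes to the dead state S5. After all 4 match we enter the accepting sink S4.
6 states suffice.
        a   b  
>  S0   S5  S1 
   S1   S5  S2 
   S2   S5  S3 
   S3   S5  S4 
 * S4   S4  S4 
   S5   S5  S5 
(> = start, * = accepting)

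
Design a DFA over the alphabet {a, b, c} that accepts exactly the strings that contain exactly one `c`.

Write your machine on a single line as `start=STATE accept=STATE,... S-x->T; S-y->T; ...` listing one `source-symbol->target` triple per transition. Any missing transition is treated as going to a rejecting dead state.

start=s0; accept=s1; s0-a->s0; s0-b->s0; s0-c->s1; s1-a->s1; s1-b->s1; s1-c->s2; s2-a->s2; s2-b->s2; s2-c->s2

Only the number of `c`s matters, and only up to 2. Make a chain s0 → s1 → s2 advanced by each `c` (with s2 absorbing); every other symbol self-loops. The accepting set is {s1}.
3 states suffice.
        a   b   c  
>  s0   s0  s0  s1 
 * s1   s1  s1  s2 
   s2   s2  s2  s2 
(> = start, * = accepting)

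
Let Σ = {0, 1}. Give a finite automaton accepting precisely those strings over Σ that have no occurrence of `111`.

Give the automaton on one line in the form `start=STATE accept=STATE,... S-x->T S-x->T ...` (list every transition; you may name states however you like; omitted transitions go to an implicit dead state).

This is the complement of 'contains `111`'. Use the same substring-matching states — S0 through S3 holding how much of `111` has just been matched — but flip the accepting set: everything except the trap S3 accepts.
With 4 states:
        0   1  
>* S0   S0  S1 
 * S1   S0  S2 
 * S2   S0  S3 
   S3   S3  S3 
(> = start, * = accepting)

start=S0 accept=S0,S1,S2 S0-0->S0 S0-1->S1 S1-0->S0 S1-1->S2 S2-0->S0 S2-1->S3 S3-0->S3 S3-1->S3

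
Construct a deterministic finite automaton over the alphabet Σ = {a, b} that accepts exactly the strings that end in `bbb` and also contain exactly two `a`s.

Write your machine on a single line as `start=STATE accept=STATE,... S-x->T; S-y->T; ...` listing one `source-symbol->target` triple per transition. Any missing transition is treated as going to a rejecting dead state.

Handle the two conditions separately and then intersect. The first has 4 states tracking how much of the suffix `bbb` has currently been matched; the second has 4 states tracking the count of `a`s, saturating at 3. A product state is a pair (one from each), accepting exactly when both do. After merging equivalent states the machine shrinks.
A 7-state machine:
        a   b  
>  q0   q1  q0 
   q1   q2  q1 
   q2   q3  q4 
   q3   q3  q3 
   q4   q3  q5 
   q5   q3  q6 
 * q6   q3  q6 
(> = start, * = accepting)

start=q0; accept=q6; q0-a->q1; q0-b->q0; q1-a->q2; q1-b->q1; q2-a->q3; q2-b->q4; q3-a->q3; q3-b->q3; q4-a->q3; q4-b->q5; q5-a->q3; q5-b->q6; q6-a->q3; q6-b->q6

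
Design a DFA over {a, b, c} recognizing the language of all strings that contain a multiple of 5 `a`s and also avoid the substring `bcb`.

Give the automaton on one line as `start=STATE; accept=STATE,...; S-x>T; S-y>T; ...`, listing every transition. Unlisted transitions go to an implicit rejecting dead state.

Build one automaton per condition and run them in lockstep. One (5 states) tracks the count of `a`s modulo 5; the other (4 states) tracks partial matches of the forbidden pattern `bcb`. Each combined state is a pair, one component from each; accept when both components accept.
          a    b    c  
>* s0     s1   s2   s0 
   s1     s3   s4   s1 
 * s2     s1   s2   s5 
   s3     s6   s7   s3 
   s4     s3   s4   s8 
 * s5     s1   s9   s0 
   s6    s10  s11   s6 
   s7     s6   s7  s12 
   s8     s3  s13   s1 
   s9    s13   s9   s9 
   s10    s0  s14  s10 
   s11   s10  s11  s15 
   s12    s6  s16   s3 
   s13   s16  s13  s13 
   s14    s0  s14  s17 
   s15   s10  s18   s6 
   s16   s18  s16  s16 
   s17    s0  s19  s10 
   s18   s19  s18  s18 
   s19    s9  s19  s19 
(> = start, * = accepting)

start=s0; accept=s0,s2,s5; s0-a>s1; s0-b>s2; s0-c>s0; s1-a>s3; s1-b>s4; s1-c>s1; s2-a>s1; s2-b>s2; s2-c>s5; s3-a>s6; s3-b>s7; s3-c>s3; s4-a>s3; s4-b>s4; s4-c>s8; s5-a>s1; s5-b>s9; s5-c>s0; s6-a>s10; s6-b>s11; s6-c>s6; s7-a>s6; s7-b>s7; s7-c>s12; s8-a>s3; s8-b>s13; s8-c>s1; s9-a>s13; s9-b>s9; s9-c>s9; s10-a>s0; s10-b>s14; s10-c>s10; s11-a>s10; s11-b>s11; s11-c>s15; s12-a>s6; s12-b>s16; s12-c>s3; s13-a>s16; s13-b>s13; s13-c>s13; s14-a>s0; s14-b>s14; s14-c>s17; s15-a>s10; s15-b>s18; s15-c>s6; s16-a>s18; s16-b>s16; s16-c>s16; s17-a>s0; s17-b>s19; s17-c>s10; s18-a>s19; s18-b>s18; s18-c>s18; s19-a>s9; s19-b>s19; s19-c>s19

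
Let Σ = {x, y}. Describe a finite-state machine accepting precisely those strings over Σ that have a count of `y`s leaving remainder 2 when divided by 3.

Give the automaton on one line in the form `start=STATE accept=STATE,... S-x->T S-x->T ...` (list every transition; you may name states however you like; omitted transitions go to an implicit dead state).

start=q0 accept=q2 q0-x->q0 q0-y->q1 q1-x->q1 q1-y->q2 q2-x->q2 q2-y->q0

The only thing that matters is how many `y`s have appeared, reduced mod 3. Use one state per residue: q0 for 0, …, q2 for 2. Reading `y` moves to the next residue; anything else stays put. q2 is accepting.
A 3-state machine:
        x   y  
>  q0   q0  q1 
   q1   q1  q2 
 * q2   q2  q0 
(> = start, * = accepting)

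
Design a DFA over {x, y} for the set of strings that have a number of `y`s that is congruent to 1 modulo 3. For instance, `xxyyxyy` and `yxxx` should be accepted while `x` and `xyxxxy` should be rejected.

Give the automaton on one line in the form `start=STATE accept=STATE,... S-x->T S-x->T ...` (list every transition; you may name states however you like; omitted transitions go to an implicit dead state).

Keep the running count of `y`s modulo 3: each `y` advances along the cycle q0 → q1 → q2 → q0 while other symbols loop. Accept at q1.
A 3-state machine:
        x   y  
>  q0   q0  q1 
 * q1   q1  q2 
   q2   q2  q0 
(> = start, * = accepting)

start=q0 accept=q1 q0-x->q0 q0-y->q1 q1-x->q1 q1-y->q2 q2-x->q2 q2-y->q0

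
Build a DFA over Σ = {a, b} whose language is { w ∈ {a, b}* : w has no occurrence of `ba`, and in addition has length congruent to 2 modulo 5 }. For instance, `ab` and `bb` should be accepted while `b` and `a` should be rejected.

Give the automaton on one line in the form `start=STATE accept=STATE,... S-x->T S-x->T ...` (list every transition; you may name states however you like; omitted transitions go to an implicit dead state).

Build one automaton per condition and run them in lockstep. One (3 states) tracks partial matches of the forbidden pattern `ba`; the other (5 states) tracks the input length modulo 5. Each combined state is a pair, one component from each; accept when both components accept. Equivalent product states are then merged.
With 11 states:
          a    b  
>  q0     q1   q2 
   q1     q3   q4 
   q2     q5   q4 
 * q3     q6   q7 
 * q4     q5   q7 
   q5     q5   q5 
   q6     q8   q9 
   q7     q5   q9 
   q8     q0  q10 
   q9     q5  q10 
   q10    q5   q2 
(> = start, * = accepting)

start=q0 accept=q3,q4 q0-a->q1 q0-b->q2 q1-a->q3 q1-b->q4 q2-a->q5 q2-b->q4 q3-a->q6 q3-b->q7 q4-a->q5 q4-b->q7 q5-a->q5 q5-b->q5 q6-a->q8 q6-b->q9 q7-a->q5 q7-b->q9 q8-a->q0 q8-b->q10 q9-a->q5 q9-b->q10 q10-a->q5 q10-b->q2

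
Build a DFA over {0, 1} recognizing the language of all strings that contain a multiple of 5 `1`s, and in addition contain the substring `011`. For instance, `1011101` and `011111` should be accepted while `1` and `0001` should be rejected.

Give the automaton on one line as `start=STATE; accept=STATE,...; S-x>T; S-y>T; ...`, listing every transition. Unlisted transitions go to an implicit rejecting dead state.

start=A; accept=R; A-0>B; A-1>C; B-0>B; B-1>D; C-0>E; C-1>F; D-0>E; D-1>G; E-0>E; E-1>H; F-0>I; F-1>J; G-0>G; G-1>K; H-0>I; H-1>K; I-0>I; I-1>L; J-0>M; J-1>N; K-0>K; K-1>O; L-0>M; L-1>O; M-0>M; M-1>P; N-0>Q; N-1>A; O-0>O; O-1>R; P-0>Q; P-1>R; Q-0>Q; Q-1>S; R-0>R; R-1>T; S-0>B; S-1>T; T-0>T; T-1>G

Run two small machines in parallel and take their product. The first has 5 states tracking the count of `1`s modulo 5; the second has 4 states tracking whether and how much of `011` has been seen. A product state is a pair (one from each), accepting exactly when both do.
20 states suffice.
       0  1 
>  A   B  C 
   B   B  D 
   C   E  F 
   D   E  G 
   E   E  H 
   F   I  J 
   G   G  K 
   H   I  K 
   I   I  L 
   J   M  N 
   K   K  O 
   L   M  O 
   M   M  P 
   N   Q  A 
   O   O  R 
   P   Q  R 
   Q   Q  S 
 * R   R  T 
   S   B  T 
   T   T  G 
(> = start, * = accepting)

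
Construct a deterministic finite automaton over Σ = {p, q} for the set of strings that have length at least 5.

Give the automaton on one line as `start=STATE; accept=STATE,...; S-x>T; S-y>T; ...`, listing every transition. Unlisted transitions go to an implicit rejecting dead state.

We only need to distinguish lengths 0, 1, …, 5, and '>5'. Chain A → B → C → D → E → F → G on every symbol, with G looping. Accepting states: {F, G}.
A 7-state machine:
       p  q 
>  A   B  B 
   B   C  C 
   C   D  D 
   D   E  E 
   E   F  F 
 * F   G  G 
 * G   G  G 
(> = start, * = accepting)

start=A; accept=F,G; A-p>B; A-q>B; B-p>C; B-q>C; C-p>D; C-q>D; D-p>E; D-q>E; E-p>F; E-q>F; F-p>G; F-q>G; G-p>G; G-q>G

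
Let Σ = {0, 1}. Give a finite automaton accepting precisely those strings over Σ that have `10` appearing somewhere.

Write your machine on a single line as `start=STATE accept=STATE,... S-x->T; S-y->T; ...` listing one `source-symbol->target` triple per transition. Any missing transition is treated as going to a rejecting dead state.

States S0..S1 record the length of the longest prefix of `10` that matches the current input suffix. Reaching S2 means `10` has been seen, and we stay there forever. Accept from S2.
With 3 states:
        0   1  
>  S0   S0  S1 
   S1   S2  S1 
 * S2   S2  S2 
(> = start, * = accepting)

start=S0; accept=S2; S0-0->S0; S0-1->S1; S1-0->S2; S1-1->S1; S2-0->S2; S2-1->S2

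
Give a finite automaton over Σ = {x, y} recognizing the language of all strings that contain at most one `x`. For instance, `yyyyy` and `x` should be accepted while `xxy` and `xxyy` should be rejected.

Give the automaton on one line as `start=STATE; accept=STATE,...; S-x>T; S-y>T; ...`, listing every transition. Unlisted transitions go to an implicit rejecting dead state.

start=q0; accept=q0,q1; q0-x>q1; q0-y>q0; q1-x>q2; q1-y>q1; q2-x>q2; q2-y>q2

Only the number of `x`s matters, and only up to 2. Make a chain q0 → q1 → q2 advanced by each `x` (with q2 absorbing); every other symbol self-loops. The accepting set is {q0, q1}.
A 3-state machine:
        x   y  
>* q0   q1  q0 
 * q1   q2  q1 
   q2   q2  q2 
(> = start, * = accepting)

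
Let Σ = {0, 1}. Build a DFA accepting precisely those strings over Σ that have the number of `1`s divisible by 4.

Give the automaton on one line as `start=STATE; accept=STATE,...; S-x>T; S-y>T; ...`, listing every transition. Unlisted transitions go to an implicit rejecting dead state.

Keep the running count of `1`s modulo 4: each `1` advances along the cycle s0 → s1 → s2 → s3 → s0 while other symbols loop. Accept at s0.
        0   1  
>* s0   s0  s1 
   s1   s1  s2 
   s2   s2  s3 
   s3   s3  s0 
(> = start, * = accepting)

start=s0; accept=s0; s0-0>s0; s0-1>s1; s1-0>s1; s1-1>s2; s2-0>s2; s2-1>s3; s3-0>s3; s3-1>s0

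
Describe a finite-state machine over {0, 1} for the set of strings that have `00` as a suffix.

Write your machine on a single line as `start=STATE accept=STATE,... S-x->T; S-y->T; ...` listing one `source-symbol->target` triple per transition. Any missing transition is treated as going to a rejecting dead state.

start=q0; accept=q2; q0-0->q1; q0-1->q0; q1-0->q2; q1-1->q0; q2-0->q2; q2-1->q0

Remember how much of `00` the current input suffix matches. State q0 means no match yet; q1 means the last symbol is `0`; q2 means the last 2 symbols are `00`. Only q2 accepts. On a mismatch, fall back to the longest proper suffix that is still a prefix of `00`.
A 3-state machine:
        0   1  
>  q0   q1  q0 
   q1   q2  q0 
 * q2   q2  q0 
(> = start, * = accepting)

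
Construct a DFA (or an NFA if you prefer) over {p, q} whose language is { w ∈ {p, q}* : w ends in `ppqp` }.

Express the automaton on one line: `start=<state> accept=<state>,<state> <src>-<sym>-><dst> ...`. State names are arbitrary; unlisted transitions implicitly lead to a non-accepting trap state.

start=s0 accept=s4 s0-p->s1 s0-q->s0 s1-p->s2 s1-q->s0 s2-p->s2 s2-q->s3 s3-p->s4 s3-q->s0 s4-p->s2 s4-q->s0

Let each state record the length of the longest suffix of the input read so far that is also a prefix of `ppqp`. s1 means the last symbol is `p`; s2 means the last 2 symbols are `pp`; s3 means the last 3 symbols are `ppq`; s4 means the last 4 symbols are `ppqp`. Accept only at s4, where the string currently ends in `ppqp`.
5 states suffice.
        p   q  
>  s0   s1  s0 
   s1   s2  s0 
   s2   s2  s3 
   s3   s4  s0 
 * s4   s2  s0 
(> = start, * = accepting)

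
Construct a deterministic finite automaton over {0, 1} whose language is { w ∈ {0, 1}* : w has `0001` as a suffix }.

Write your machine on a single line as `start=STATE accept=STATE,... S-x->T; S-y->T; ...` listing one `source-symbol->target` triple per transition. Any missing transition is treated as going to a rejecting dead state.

Remember how much of `0001` the current input suffix matches. State s0 means no match yet; s1 means the last symbol is `0`; s2 means the last 2 symbols are `00`; s3 means the last 3 symbols are `000`; s4 means the last 4 symbols are `0001`. Only s4 accepts. On a mismatch, fall back to the longest proper suffix that is still a prefix of `0001`.
        0   1  
>  s0   s1  s0 
   s1   s2  s0 
   s2   s3  s0 
   s3   s3  s4 
 * s4   s1  s0 
(> = start, * = accepting)

start=s0; accept=s4; s0-0->s1; s0-1->s0; s1-0->s2; s1-1->s0; s2-0->s3; s2-1->s0; s3-0->s3; s3-1->s4; s4-0->s1; s4-1->s0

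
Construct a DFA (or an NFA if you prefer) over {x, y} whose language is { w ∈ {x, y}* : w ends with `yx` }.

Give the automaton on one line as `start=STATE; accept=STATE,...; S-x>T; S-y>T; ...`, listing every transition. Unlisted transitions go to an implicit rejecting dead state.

start=s0; accept=s2; s0-x>s0; s0-y>s1; s1-x>s2; s1-y>s1; s2-x>s0; s2-y>s1

Let each state record the length of the longest suffix of the input read so far that is also a prefix of `yx`. s1 means the last symbol is `y`; s2 means the last 2 symbols are `yx`. Accept only at s2, where the string currently ends in `yx`.
A 3-state machine:
        x   y  
>  s0   s0  s1 
   s1   s2  s1 
 * s2   s0  s1 
(> = start, * = accepting)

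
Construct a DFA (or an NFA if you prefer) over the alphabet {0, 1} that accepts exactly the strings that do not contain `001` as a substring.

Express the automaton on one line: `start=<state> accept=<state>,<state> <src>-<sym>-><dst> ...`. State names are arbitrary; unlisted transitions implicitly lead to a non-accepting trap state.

start=S0 accept=S0,S1,S2 S0-0->S1 S0-1->S0 S1-0->S2 S1-1->S0 S2-0->S2 S2-1->S3 S3-0->S3 S3-1->S3

This is the complement of 'contains `001`'. Use the same substring-matching states — S0 through S3 holding how much of `001` has just been matched — but flip the accepting set: everything except the trap S3 accepts.
4 states suffice.
        0   1  
>* S0   S1  S0 
 * S1   S2  S0 
 * S2   S2  S3 
   S3   S3  S3 
(> = start, * = accepting)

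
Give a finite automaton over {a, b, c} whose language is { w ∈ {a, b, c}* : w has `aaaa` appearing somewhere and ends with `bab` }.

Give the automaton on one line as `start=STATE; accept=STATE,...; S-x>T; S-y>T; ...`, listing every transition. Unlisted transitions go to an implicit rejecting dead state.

Handle the two conditions separately and then intersect. The first has 5 states tracking whether and how much of `aaaa` has been seen; the second has 4 states tracking how much of the suffix `bab` has currently been matched. A product state is a pair (one from each), accepting exactly when both do. Equivalent product states are then merged.
        a   b   c  
>  s0   s1  s0  s0 
   s1   s2  s0  s0 
   s2   s3  s0  s0 
   s3   s4  s0  s0 
   s4   s4  s5  s4 
   s5   s6  s5  s4 
   s6   s4  s7  s4 
 * s7   s6  s5  s4 
(> = start, * = accepting)

start=s0; accept=s7; s0-a>s1; s0-b>s0; s0-c>s0; s1-a>s2; s1-b>s0; s1-c>s0; s2-a>s3; s2-b>s0; s2-c>s0; s3-a>s4; s3-b>s0; s3-c>s0; s4-a>s4; s4-b>s5; s4-c>s4; s5-a>s6; s5-b>s5; s5-c>s4; s6-a>s4; s6-b>s7; s6-c>s4; s7-a>s6; s7-b>s5; s7-c>s4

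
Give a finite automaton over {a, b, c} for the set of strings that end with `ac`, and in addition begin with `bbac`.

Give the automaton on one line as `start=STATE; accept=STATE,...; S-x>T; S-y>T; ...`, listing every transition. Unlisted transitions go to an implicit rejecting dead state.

start=S0; accept=S5; S0-a>S1; S0-b>S2; S0-c>S1; S1-a>S1; S1-b>S1; S1-c>S1; S2-a>S1; S2-b>S3; S2-c>S1; S3-a>S4; S3-b>S1; S3-c>S1; S4-a>S1; S4-b>S1; S4-c>S5; S5-a>S6; S5-b>S7; S5-c>S7; S6-a>S6; S6-b>S7; S6-c>S5; S7-a>S6; S7-b>S7; S7-c>S7

Run two small machines in parallel and take their product. One (3 states) tracks how much of the suffix `ac` has currently been matched; the other (6 states) tracks whether the input so far still matches the prefix `bbac`. Each combined state is a pair, one component from each; accept when both components accept. Equivalent product states are then merged.
An 8-state machine:
        a   b   c  
>  S0   S1  S2  S1 
   S1   S1  S1  S1 
   S2   S1  S3  S1 
   S3   S4  S1  S1 
   S4   S1  S1  S5 
 * S5   S6  S7  S7 
   S6   S6  S7  S5 
   S7   S6  S7  S7 
(> = start, * = accepting)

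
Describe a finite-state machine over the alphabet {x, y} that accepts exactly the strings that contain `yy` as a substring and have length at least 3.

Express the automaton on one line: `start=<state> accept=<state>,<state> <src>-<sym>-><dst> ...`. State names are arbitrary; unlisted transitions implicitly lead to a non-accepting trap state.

Handle the two conditions separately and then intersect. The first has 3 states tracking whether and how much of `yy` has been seen; the second has 5 states tracking the input length, saturating at 4. A product state is a pair (one from each), accepting exactly when both do. Minimizing collapses redundant product states.
With 6 states:
        x   y  
>  S0   S1  S2 
   S1   S1  S3 
   S2   S1  S4 
   S3   S1  S5 
   S4   S5  S5 
 * S5   S5  S5 
(> = start, * = accepting)

start=S0 accept=S5 S0-x->S1 S0-y->S2 S1-x->S1 S1-y->S3 S2-x->S1 S2-y->S4 S3-x->S1 S3-y->S5 S4-x->S5 S4-y->S5 S5-x->S5 S5-y->S5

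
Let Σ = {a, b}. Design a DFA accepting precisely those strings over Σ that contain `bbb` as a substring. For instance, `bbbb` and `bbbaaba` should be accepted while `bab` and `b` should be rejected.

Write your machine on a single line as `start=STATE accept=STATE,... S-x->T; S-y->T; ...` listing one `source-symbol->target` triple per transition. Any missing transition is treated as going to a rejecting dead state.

States q0..q2 record the length of the longest prefix of `bbb` that matches the current input suffix. Reaching q3 means `bbb` has been seen, and we stay there forever. Accept from q3.
With 4 states:
        a   b  
>  q0   q0  q1 
   q1   q0  q2 
   q2   q0  q3 
 * q3   q3  q3 
(> = start, * = accepting)

start=q0; accept=q3; q0-a->q0; q0-b->q1; q1-a->q0; q1-b->q2; q2-a->q0; q2-b->q3; q3-a->q3; q3-b->q3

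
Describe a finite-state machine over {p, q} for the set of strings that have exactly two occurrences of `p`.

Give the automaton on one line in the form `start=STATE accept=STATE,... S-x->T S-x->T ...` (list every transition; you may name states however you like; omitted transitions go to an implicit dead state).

Only the number of `p`s matters, and only up to 3. Make a chain A → B → C → D advanced by each `p` (with D absorbing); every other symbol self-loops. The accepting set is {C}.
       p  q 
>  A   B  A 
   B   C  B 
 * C   D  C 
   D   D  D 
(> = start, * = accepting)

start=A accept=C A-p->B A-q->A B-p->C B-q->B C-p->D C-q->C D-p->D D-q->D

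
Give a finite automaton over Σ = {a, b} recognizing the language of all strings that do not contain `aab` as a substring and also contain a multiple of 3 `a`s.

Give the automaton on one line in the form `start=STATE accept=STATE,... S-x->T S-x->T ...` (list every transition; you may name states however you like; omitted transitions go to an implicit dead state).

Handle the two conditions separately and then intersect. The first has 4 states tracking partial matches of the forbidden pattern `aab`; the second has 3 states tracking the count of `a`s modulo 3. A product state is a pair (one from each), accepting exactly when both do. Equivalent product states are then merged.
        a   b  
>* q0   q1  q0 
   q1   q2  q3 
   q2   q4  q5 
   q3   q6  q3 
 * q4   q7  q5 
   q5   q5  q5 
   q6   q4  q8 
   q7   q2  q5 
   q8   q9  q8 
 * q9   q7  q0 
(> = start, * = accepting)

start=q0 accept=q0,q4,q9 q0-a->q1 q0-b->q0 q1-a->q2 q1-b->q3 q2-a->q4 q2-b->q5 q3-a->q6 q3-b->q3 q4-a->q7 q4-b->q5 q5-a->q5 q5-b->q5 q6-a->q4 q6-b->q8 q7-a->q2 q7-b->q5 q8-a->q9 q8-b->q8 q9-a->q7 q9-b->q0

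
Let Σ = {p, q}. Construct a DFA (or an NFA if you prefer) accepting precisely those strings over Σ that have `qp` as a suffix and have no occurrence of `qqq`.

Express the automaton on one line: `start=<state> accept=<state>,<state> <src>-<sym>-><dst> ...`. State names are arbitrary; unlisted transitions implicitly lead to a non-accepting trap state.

start=S0 accept=S2 S0-p->S0 S0-q->S1 S1-p->S2 S1-q->S3 S2-p->S0 S2-q->S1 S3-p->S2 S3-q->S4 S4-p->S4 S4-q->S4

Build one automaton per condition and run them in lockstep. The first has 3 states tracking how much of the suffix `qp` has currently been matched; the second has 4 states tracking partial matches of the forbidden pattern `qqq`. A product state is a pair (one from each), accepting exactly when both do. Equivalent product states are then merged.
        p   q  
>  S0   S0  S1 
   S1   S2  S3 
 * S2   S0  S1 
   S3   S2  S4 
   S4   S4  S4 
(> = start, * = accepting)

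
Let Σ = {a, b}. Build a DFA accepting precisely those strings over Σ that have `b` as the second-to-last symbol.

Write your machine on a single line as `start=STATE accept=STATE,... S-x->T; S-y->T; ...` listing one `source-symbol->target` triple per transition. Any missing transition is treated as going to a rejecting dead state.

Because acceptance depends on a position counted from the end, the machine has to buffer the most recent 2 symbols. Make each state the string of the last up-to-2 symbols read; on input `x` shift the window left and append `x`. Accept when the buffered window has length 2 and begins with `b`.
A 7-state machine:
        a   b  
>  S0   S1  S2 
   S1   S3  S4 
   S2   S5  S6 
   S3   S3  S4 
   S4   S5  S6 
 * S5   S3  S4 
 * S6   S5  S6 
(> = start, * = accepting)

start=S0; accept=S5,S6; S0-a->S1; S0-b->S2; S1-a->S3; S1-b->S4; S2-a->S5; S2-b->S6; S3-a->S3; S3-b->S4; S4-a->S5; S4-b->S6; S5-a->S3; S5-b->S4; S6-a->S5; S6-b->S6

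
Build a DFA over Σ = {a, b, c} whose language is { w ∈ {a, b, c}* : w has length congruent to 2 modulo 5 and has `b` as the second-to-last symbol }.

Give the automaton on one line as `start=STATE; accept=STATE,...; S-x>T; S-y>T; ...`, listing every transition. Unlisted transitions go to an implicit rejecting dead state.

Build one automaton per condition and run them in lockstep. The first has 5 states tracking the input length modulo 5; the second has 13 states tracking the last 2 symbols read. A product state is a pair (one from each), accepting exactly when both do. After merging equivalent states the machine shrinks.
With 7 states:
        a   b   c  
>  q0   q1  q2  q1 
   q1   q3  q3  q3 
   q2   q4  q4  q4 
   q3   q5  q5  q5 
 * q4   q5  q5  q5 
   q5   q6  q6  q6 
   q6   q0  q0  q0 
(> = start, * = accepting)

start=q0; accept=q4; q0-a>q1; q0-b>q2; q0-c>q1; q1-a>q3; q1-b>q3; q1-c>q3; q2-a>q4; q2-b>q4; q2-c>q4; q3-a>q5; q3-b>q5; q3-c>q5; q4-a>q5; q4-b>q5; q4-c>q5; q5-a>q6; q5-b>q6; q5-c>q6; q6-a>q0; q6-b>q0; q6-c>q0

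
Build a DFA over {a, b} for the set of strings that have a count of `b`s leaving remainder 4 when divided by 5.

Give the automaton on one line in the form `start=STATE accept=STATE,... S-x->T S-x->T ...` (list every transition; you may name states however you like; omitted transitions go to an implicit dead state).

Keep the running count of `b`s modulo 5: each `b` advances along the cycle q0 → q1 → q2 → q3 → q4 → q0 while other symbols loop. Accept at q4.
With 5 states:
        a   b  
>  q0   q0  q1 
   q1   q1  q2 
   q2   q2  q3 
   q3   q3  q4 
 * q4   q4  q0 
(> = start, * = accepting)

start=q0 accept=q4 q0-a->q0 q0-b->q1 q1-a->q1 q1-b->q2 q2-a->q2 q2-b->q3 q3-a->q3 q3-b->q4 q4-a->q4 q4-b->q0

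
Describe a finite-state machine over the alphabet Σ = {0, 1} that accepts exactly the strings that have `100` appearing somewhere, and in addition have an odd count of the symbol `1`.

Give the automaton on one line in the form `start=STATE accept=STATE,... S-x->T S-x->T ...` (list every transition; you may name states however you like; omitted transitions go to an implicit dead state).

start=S0 accept=S4 S0-0->S0 S0-1->S1 S1-0->S2 S1-1->S3 S2-0->S4 S2-1->S3 S3-0->S5 S3-1->S1 S4-0->S4 S4-1->S6 S5-0->S6 S5-1->S1 S6-0->S6 S6-1->S4

Build one automaton per condition and run them in lockstep. The first has 4 states tracking whether and how much of `100` has been seen; the second has 2 states tracking the count of `1`s modulo 2. A product state is a pair (one from each), accepting exactly when both do.
        0   1  
>  S0   S0  S1 
   S1   S2  S3 
   S2   S4  S3 
   S3   S5  S1 
 * S4   S4  S6 
   S5   S6  S1 
   S6   S6  S4 
(> = start, * = accepting)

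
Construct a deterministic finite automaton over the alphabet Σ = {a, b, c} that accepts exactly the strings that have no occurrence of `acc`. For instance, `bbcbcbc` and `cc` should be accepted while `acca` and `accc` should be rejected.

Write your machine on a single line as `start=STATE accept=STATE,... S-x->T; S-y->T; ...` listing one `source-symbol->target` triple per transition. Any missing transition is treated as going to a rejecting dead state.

Track partial matches of the forbidden pattern `acc`. State S3 is a dead state reached once `acc` has occurred; every other state accepts. S0 means no part of `acc` is currently matched.
        a   b   c  
>* S0   S1  S0  S0 
 * S1   S1  S0  S2 
 * S2   S1  S0  S3 
   S3   S3  S3  S3 
(> = start, * = accepting)

start=S0; accept=S0,S1,S2; S0-a->S1; S0-b->S0; S0-c->S0; S1-a->S1; S1-b->S0; S1-c->S2; S2-a->S1; S2-b->S0; S2-c->S3; S3-a->S3; S3-b->S3; S3-c->S3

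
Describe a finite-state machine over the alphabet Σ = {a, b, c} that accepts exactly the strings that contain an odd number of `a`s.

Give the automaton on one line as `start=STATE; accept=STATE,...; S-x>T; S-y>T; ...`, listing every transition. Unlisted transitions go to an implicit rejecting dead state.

Keep the running count of `a`s modulo 2: each `a` advances along the cycle s0 → s1 → s0 while other symbols loop. Accept at s1.
A 2-state machine:
        a   b   c  
>  s0   s1  s0  s0 
 * s1   s0  s1  s1 
(> = start, * = accepting)

start=s0; accept=s1; s0-a>s1; s0-b>s0; s0-c>s0; s1-a>s0; s1-b>s1; s1-c>s1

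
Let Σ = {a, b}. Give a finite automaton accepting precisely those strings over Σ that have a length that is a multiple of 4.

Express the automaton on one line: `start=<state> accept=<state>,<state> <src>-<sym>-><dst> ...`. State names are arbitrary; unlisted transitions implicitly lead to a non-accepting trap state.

start=s0 accept=s0 s0-a->s1 s0-b->s1 s1-a->s2 s1-b->s2 s2-a->s3 s2-b->s3 s3-a->s0 s3-b->s0

Count input length modulo 4: every symbol advances one step around the cycle s0 → s1 → s2 → s3 → s0. Accept at s0.
        a   b  
>* s0   s1  s1 
   s1   s2  s2 
   s2   s3  s3 
   s3   s0  s0 
(> = start, * = accepting)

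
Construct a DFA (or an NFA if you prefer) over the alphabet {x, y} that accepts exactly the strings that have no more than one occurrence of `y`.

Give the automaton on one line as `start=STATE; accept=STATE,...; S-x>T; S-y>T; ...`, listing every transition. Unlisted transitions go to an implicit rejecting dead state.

start=A; accept=A,B; A-x>A; A-y>B; B-x>B; B-y>C; C-x>C; C-y>C

Only the number of `y`s matters, and only up to 2. Make a chain A → B → C advanced by each `y` (with C absorbing); every other symbol self-loops. The accepting set is {A, B}.
A 3-state machine:
       x  y 
>* A   A  B 
 * B   B  C 
   C   C  C 
(> = start, * = accepting)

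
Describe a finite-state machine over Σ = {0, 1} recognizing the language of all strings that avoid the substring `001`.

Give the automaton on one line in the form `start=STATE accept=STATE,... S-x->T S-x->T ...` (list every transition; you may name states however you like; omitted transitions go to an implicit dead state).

start=s0 accept=s0,s1,s2 s0-0->s1 s0-1->s0 s1-0->s2 s1-1->s0 s2-0->s2 s2-1->s3 s3-0->s3 s3-1->s3

This is the complement of 'contains `001`'. Use the same substring-matching states — s0 through s3 holding how much of `001` has just been matched — but flip the accepting set: everything except the trap s3 accepts.
With 4 states:
        0   1  
>* s0   s1  s0 
 * s1   s2  s0 
 * s2   s2  s3 
   s3   s3  s3 
(> = start, * = accepting)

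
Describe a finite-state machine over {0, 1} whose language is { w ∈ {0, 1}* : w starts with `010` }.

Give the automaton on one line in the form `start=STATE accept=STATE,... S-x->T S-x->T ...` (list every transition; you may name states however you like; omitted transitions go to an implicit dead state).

Walk along `010` while the input agrees: from S0 take `0` to S1, and so on. Any deviation drops to the rejecting sink S4. Once S3 is reached the prefix is confirmed and every continuation is accepted.
5 states suffice.
        0   1  
>  S0   S1  S4 
   S1   S4  S2 
   S2   S3  S4 
 * S3   S3  S3 
   S4   S4  S4 
(> = start, * = accepting)

start=S0 accept=S3 S0-0->S1 S0-1->S4 S1-0->S4 S1-1->S2 S2-0->S3 S2-1->S4 S3-0->S3 S3-1->S3 S4-0->S4 S4-1->S4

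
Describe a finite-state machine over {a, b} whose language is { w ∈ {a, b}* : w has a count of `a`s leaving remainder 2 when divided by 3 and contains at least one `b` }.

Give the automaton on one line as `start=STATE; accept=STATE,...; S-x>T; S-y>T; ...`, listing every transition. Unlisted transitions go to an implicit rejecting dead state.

Build one automaton per condition and run them in lockstep. One (3 states) tracks the count of `a`s modulo 3; the other (3 states) tracks the count of `b`s, saturating at 2. Each combined state is a pair, one component from each; accept when both components accept.
With 9 states:
        a   b  
>  q0   q1  q2 
   q1   q3  q4 
   q2   q4  q5 
   q3   q0  q6 
   q4   q6  q7 
   q5   q7  q5 
 * q6   q2  q8 
   q7   q8  q7 
 * q8   q5  q8 
(> = start, * = accepting)

start=q0; accept=q6,q8; q0-a>q1; q0-b>q2; q1-a>q3; q1-b>q4; q2-a>q4; q2-b>q5; q3-a>q0; q3-b>q6; q4-a>q6; q4-b>q7; q5-a>q7; q5-b>q5; q6-a>q2; q6-b>q8; q7-a>q8; q7-b>q7; q8-a>q5; q8-b>q8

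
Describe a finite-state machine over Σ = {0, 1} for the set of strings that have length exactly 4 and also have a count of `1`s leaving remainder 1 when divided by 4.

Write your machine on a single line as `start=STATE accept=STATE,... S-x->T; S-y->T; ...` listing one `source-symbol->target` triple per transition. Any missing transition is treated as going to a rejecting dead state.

start=s0; accept=s8; s0-0->s1; s0-1->s2; s1-0->s3; s1-1->s4; s2-0->s4; s2-1->s5; s3-0->s6; s3-1->s7; s4-0->s7; s4-1->s5; s5-0->s5; s5-1->s5; s6-0->s5; s6-1->s8; s7-0->s8; s7-1->s5; s8-0->s5; s8-1->s5

Build one automaton per condition and run them in lockstep. The first has 6 states tracking the input length, saturating at 5; the second has 4 states tracking the count of `1`s modulo 4. A product state is a pair (one from each), accepting exactly when both do. Equivalent product states are then merged.
        0   1  
>  s0   s1  s2 
   s1   s3  s4 
   s2   s4  s5 
   s3   s6  s7 
   s4   s7  s5 
   s5   s5  s5 
   s6   s5  s8 
   s7   s8  s5 
 * s8   s5  s5 
(> = start, * = accepting)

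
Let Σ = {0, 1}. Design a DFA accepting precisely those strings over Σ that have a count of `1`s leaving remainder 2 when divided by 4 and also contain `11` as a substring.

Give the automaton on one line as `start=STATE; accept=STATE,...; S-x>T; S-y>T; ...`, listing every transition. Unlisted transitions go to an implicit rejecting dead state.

start=s0; accept=s3; s0-0>s0; s0-1>s1; s1-0>s2; s1-1>s3; s2-0>s2; s2-1>s4; s3-0>s3; s3-1>s5; s4-0>s6; s4-1>s5; s5-0>s5; s5-1>s7; s6-0>s6; s6-1>s8; s7-0>s7; s7-1>s9; s8-0>s10; s8-1>s7; s9-0>s9; s9-1>s3; s10-0>s10; s10-1>s11; s11-0>s0; s11-1>s9

Build one automaton per condition and run them in lockstep. The first has 4 states tracking the count of `1`s modulo 4; the second has 3 states tracking whether and how much of `11` has been seen. A product state is a pair (one from each), accepting exactly when both do.
A 12-state machine:
          0    1  
>  s0     s0   s1 
   s1     s2   s3 
   s2     s2   s4 
 * s3     s3   s5 
   s4     s6   s5 
   s5     s5   s7 
   s6     s6   s8 
   s7     s7   s9 
   s8    s10   s7 
   s9     s9   s3 
   s10   s10  s11 
   s11    s0   s9 
(> = start, * = accepting)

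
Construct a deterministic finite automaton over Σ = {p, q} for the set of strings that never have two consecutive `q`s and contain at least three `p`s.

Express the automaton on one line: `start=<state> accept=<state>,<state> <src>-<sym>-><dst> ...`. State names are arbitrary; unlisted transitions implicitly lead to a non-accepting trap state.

start=S0 accept=S6,S8 S0-p->S1 S0-q->S2 S1-p->S3 S1-q->S4 S2-p->S1 S2-q->S5 S3-p->S6 S3-q->S7 S4-p->S3 S4-q->S5 S5-p->S5 S5-q->S5 S6-p->S6 S6-q->S8 S7-p->S6 S7-q->S5 S8-p->S6 S8-q->S5

Build one automaton per condition and run them in lockstep. The first has 3 states tracking partial matches of the forbidden pattern `qq`; the second has 5 states tracking the count of `p`s, saturating at 4. A product state is a pair (one from each), accepting exactly when both do. Minimizing collapses redundant product states.
9 states suffice.
        p   q  
>  S0   S1  S2 
   S1   S3  S4 
   S2   S1  S5 
   S3   S6  S7 
   S4   S3  S5 
   S5   S5  S5 
 * S6   S6  S8 
   S7   S6  S5 
 * S8   S6  S5 
(> = start, * = accepting)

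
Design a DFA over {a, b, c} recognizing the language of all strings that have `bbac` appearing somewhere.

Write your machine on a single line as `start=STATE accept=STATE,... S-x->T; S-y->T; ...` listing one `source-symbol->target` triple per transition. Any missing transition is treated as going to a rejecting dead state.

States q0..q3 record the length of the longest prefix of `bbac` that matches the current input suffix. Reaching q4 means `bbac` has been seen, and we stay there forever. Accept from q4.
A 5-state machine:
        a   b   c  
>  q0   q0  q1  q0 
   q1   q0  q2  q0 
   q2   q3  q2  q0 
   q3   q0  q1  q4 
 * q4   q4  q4  q4 
(> = start, * = accepting)

start=q0; accept=q4; q0-a->q0; q0-b->q1; q0-c->q0; q1-a->q0; q1-b->q2; q1-c->q0; q2-a->q3; q2-b->q2; q2-c->q0; q3-a->q0; q3-b->q1; q3-c->q4; q4-a->q4; q4-b->q4; q4-c->q4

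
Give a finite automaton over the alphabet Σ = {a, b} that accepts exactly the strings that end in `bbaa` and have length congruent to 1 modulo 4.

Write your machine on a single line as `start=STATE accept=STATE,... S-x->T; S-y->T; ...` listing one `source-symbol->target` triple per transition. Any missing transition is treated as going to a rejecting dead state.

Handle the two conditions separately and then intersect. The first has 5 states tracking how much of the suffix `bbaa` has currently been matched; the second has 4 states tracking the input length modulo 4. A product state is a pair (one from each), accepting exactly when both do. Equivalent product states are then merged.
An 8-state machine:
        a   b  
>  q0   q1  q1 
   q1   q2  q3 
   q2   q4  q4 
   q3   q4  q5 
   q4   q0  q0 
   q5   q6  q0 
   q6   q7  q1 
 * q7   q2  q3 
(> = start, * = accepting)

start=q0; accept=q7; q0-a->q1; q0-b->q1; q1-a->q2; q1-b->q3; q2-a->q4; q2-b->q4; q3-a->q4; q3-b->q5; q4-a->q0; q4-b->q0; q5-a->q6; q5-b->q0; q6-a->q7; q6-b->q1; q7-a->q2; q7-b->q3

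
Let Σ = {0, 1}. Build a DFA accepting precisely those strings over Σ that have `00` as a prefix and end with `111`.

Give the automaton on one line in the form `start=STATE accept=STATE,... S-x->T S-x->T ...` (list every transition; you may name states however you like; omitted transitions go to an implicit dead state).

start=q0 accept=q9 q0-0->q1 q0-1->q2 q1-0->q3 q1-1->q2 q2-0->q4 q2-1->q5 q3-0->q3 q3-1->q6 q4-0->q4 q4-1->q2 q5-0->q4 q5-1->q7 q6-0->q3 q6-1->q8 q7-0->q4 q7-1->q7 q8-0->q3 q8-1->q9 q9-0->q3 q9-1->q9

Run two small machines in parallel and take their product. One (4 states) tracks whether the input so far still matches the prefix `00`; the other (4 states) tracks how much of the suffix `111` has currently been matched. Each combined state is a pair, one component from each; accept when both components accept.
10 states suffice.
        0   1  
>  q0   q1  q2 
   q1   q3  q2 
   q2   q4  q5 
   q3   q3  q6 
   q4   q4  q2 
   q5   q4  q7 
   q6   q3  q8 
   q7   q4  q7 
   q8   q3  q9 
 * q9   q3  q9 
(> = start, * = accepting)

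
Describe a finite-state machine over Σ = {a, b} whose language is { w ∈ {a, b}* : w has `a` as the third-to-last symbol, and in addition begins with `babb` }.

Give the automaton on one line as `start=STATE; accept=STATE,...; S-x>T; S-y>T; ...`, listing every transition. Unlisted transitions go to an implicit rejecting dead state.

start=q0; accept=q16,q21,q22,q23; q0-a>q1; q0-b>q2; q1-a>q3; q1-b>q4; q2-a>q5; q2-b>q6; q3-a>q7; q3-b>q8; q4-a>q9; q4-b>q10; q5-a>q11; q5-b>q12; q6-a>q13; q6-b>q14; q7-a>q7; q7-b>q8; q8-a>q9; q8-b>q10; q9-a>q11; q9-b>q15; q10-a>q13; q10-b>q14; q11-a>q7; q11-b>q8; q12-a>q9; q12-b>q16; q13-a>q11; q13-b>q15; q14-a>q13; q14-b>q14; q15-a>q9; q15-b>q10; q16-a>q17; q16-b>q18; q17-a>q19; q17-b>q20; q18-a>q17; q18-b>q18; q19-a>q21; q19-b>q22; q20-a>q23; q20-b>q16; q21-a>q21; q21-b>q22; q22-a>q23; q22-b>q16; q23-a>q19; q23-b>q20

Build one automaton per condition and run them in lockstep. The first has 15 states tracking the last 3 symbols read; the second has 6 states tracking whether the input so far still matches the prefix `babb`. A product state is a pair (one from each), accepting exactly when both do.
24 states suffice.
          a    b  
>  q0     q1   q2 
   q1     q3   q4 
   q2     q5   q6 
   q3     q7   q8 
   q4     q9  q10 
   q5    q11  q12 
   q6    q13  q14 
   q7     q7   q8 
   q8     q9  q10 
   q9    q11  q15 
   q10   q13  q14 
   q11    q7   q8 
   q12    q9  q16 
   q13   q11  q15 
   q14   q13  q14 
   q15    q9  q10 
 * q16   q17  q18 
   q17   q19  q20 
   q18   q17  q18 
   q19   q21  q22 
   q20   q23  q16 
 * q21   q21  q22 
 * q22   q23  q16 
 * q23   q19  q20 
(> = start, * = accepting)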